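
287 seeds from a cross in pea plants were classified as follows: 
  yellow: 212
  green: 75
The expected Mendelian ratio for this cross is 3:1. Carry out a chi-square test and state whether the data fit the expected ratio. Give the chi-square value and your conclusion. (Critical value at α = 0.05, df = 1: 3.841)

0.196; consistent

Under the 3:1 hypothesis (Σ ratio = 4, N = 287):
  yellow: 287 × 3/4 = 215.25
  green: 287 × 1/4 = 71.75
χ² = Σ (O − E)² / E
  yellow: (212 − 215.25)² / 215.25 = 0.0491
  green: (75 − 71.75)² / 71.75 = 0.1472
χ² = 0.0491 + 0.1472 = 0.1963 ≈ 0.196
Degrees of freedom = 2 − 1 = 1; critical value at α = 0.05 is 3.841.
Since 0.196 < 3.841, we fail to reject the null hypothesis — the data are consistent with the 3:1 ratio.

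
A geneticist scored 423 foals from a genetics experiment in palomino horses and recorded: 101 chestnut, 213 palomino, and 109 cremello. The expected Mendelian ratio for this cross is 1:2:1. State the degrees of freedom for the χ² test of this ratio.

A goodness-of-fit test with 3 phenotype classes has df = 3 − 1 = 2.

2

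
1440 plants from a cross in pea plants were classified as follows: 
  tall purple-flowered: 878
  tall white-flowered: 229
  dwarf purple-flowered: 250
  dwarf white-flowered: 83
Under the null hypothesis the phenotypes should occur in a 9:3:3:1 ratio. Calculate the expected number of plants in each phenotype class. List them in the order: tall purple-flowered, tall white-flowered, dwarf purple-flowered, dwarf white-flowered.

Total ratio parts = 16. Expected numbers out of 1440:
  tall purple-flowered: 1440 × 9/16 = 810
  tall white-flowered: 1440 × 3/16 = 270
  dwarf purple-flowered: 1440 × 3/16 = 270
  dwarf white-flowered: 1440 × 1/16 = 90

810, 270, 270, 90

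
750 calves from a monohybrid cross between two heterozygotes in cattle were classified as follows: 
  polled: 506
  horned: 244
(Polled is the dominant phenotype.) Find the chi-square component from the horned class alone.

17.025

For a monohybrid cross between heterozygotes with complete dominance, the expected phenotypic ratio is 3:1.
The 3:1 ratio has 4 parts, so with N = 750 the expected counts are:
  polled: 750 × 3/4 = 562.5
  horned: 750 × 1/4 = 187.5
Contribution of horned: (244 − 187.5)² / 187.5 = 17.0253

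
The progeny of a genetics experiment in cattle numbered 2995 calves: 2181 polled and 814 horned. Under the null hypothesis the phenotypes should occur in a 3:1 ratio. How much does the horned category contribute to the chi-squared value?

5.686

Expected counts for N = 2995 under a 3:1 ratio (total parts = 4):
  polled: 2995 × 3/4 = 2246.25
  horned: 2995 × 1/4 = 748.75
Contribution of horned: (814 − 748.75)² / 748.75 = 5.6862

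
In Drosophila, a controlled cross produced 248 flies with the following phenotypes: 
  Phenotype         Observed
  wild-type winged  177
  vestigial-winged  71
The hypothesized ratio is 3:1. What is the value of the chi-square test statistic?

1.742

Total ratio parts = 4. Expected numbers out of 248:
  wild-type winged: 248 × 3/4 = 186
  vestigial-winged: 248 × 1/4 = 62
χ² = Σ (O − E)² / E
  wild-type winged: (177 − 186)² / 186 = 0.4355
  vestigial-winged: (71 − 62)² / 62 = 1.3065
χ² = 0.4355 + 1.3065 = 1.742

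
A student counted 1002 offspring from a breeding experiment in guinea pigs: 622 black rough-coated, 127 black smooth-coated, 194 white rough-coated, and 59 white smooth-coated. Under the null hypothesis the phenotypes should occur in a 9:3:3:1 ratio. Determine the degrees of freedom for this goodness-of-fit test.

3

A goodness-of-fit test with 4 phenotype classes has df = 4 − 1 = 3.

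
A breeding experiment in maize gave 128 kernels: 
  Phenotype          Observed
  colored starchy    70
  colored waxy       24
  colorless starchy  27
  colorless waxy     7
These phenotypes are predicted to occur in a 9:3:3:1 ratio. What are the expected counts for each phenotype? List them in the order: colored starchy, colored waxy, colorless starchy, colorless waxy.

Under the 9:3:3:1 hypothesis (Σ ratio = 16, N = 128):
  colored starchy: 128 × 9/16 = 72
  colored waxy: 128 × 3/16 = 24
  colorless starchy: 128 × 3/16 = 24
  colorless waxy: 128 × 1/16 = 8

72, 24, 24, 8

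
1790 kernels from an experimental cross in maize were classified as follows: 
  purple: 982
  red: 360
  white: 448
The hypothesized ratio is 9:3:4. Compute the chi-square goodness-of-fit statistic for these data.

2.385

Under the 9:3:4 hypothesis (Σ ratio = 16, N = 1790):
  purple: 1790 × 9/16 = 1006.875
  red: 1790 × 3/16 = 335.625
  white: 1790 × 4/16 = 447.5
χ² = Σ (O − E)² / E
  purple: (982 − 1006.875)² / 1006.875 = 0.6145
  red: (360 − 335.625)² / 335.625 = 1.7703
  white: (448 − 447.5)² / 447.5 = 0.0006
χ² = 0.6145 + 1.7703 + 0.0006 = 2.3854 ≈ 2.385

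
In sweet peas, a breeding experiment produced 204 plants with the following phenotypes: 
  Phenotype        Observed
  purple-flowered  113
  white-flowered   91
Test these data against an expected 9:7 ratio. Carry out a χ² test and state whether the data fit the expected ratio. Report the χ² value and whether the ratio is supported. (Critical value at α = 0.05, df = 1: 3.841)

0.061; consistent

The 9:7 ratio has 16 parts, so with N = 204 the expected counts are:
  purple-flowered: 204 × 9/16 = 114.75
  white-flowered: 204 × 7/16 = 89.25
χ² = Σ (O − E)² / E
  purple-flowered: (113 − 114.75)² / 114.75 = 0.0267
  white-flowered: (91 − 89.25)² / 89.25 = 0.0343
χ² = 0.0267 + 0.0343 = 0.061
Degrees of freedom = 2 − 1 = 1; critical value at α = 0.05 is 3.841.
Since 0.061 < 3.841, we fail to reject the null hypothesis — the data are consistent with the 9:7 ratio.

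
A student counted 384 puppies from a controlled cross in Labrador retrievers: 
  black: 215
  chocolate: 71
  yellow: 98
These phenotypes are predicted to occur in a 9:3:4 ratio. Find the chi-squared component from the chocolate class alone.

0.014

Expected counts for N = 384 under a 9:3:4 ratio (total parts = 16):
  black: 384 × 9/16 = 216
  chocolate: 384 × 3/16 = 72
  yellow: 384 × 4/16 = 96
Contribution of chocolate: (71 − 72)² / 72 = 0.0139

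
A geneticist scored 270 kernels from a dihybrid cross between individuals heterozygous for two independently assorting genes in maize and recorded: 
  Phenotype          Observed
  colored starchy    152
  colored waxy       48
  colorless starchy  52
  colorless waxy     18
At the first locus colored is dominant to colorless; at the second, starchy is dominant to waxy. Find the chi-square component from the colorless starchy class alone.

0.037

A dihybrid F₂ with independent assortment and complete dominance at both loci gives a 9:3:3:1 phenotypic ratio.
Expected counts for N = 270 under a 9:3:3:1 ratio (total parts = 16):
  colored starchy: 270 × 9/16 = 151.875
  colored waxy: 270 × 3/16 = 50.625
  colorless starchy: 270 × 3/16 = 50.625
  colorless waxy: 270 × 1/16 = 16.875
Contribution of colorless starchy: (52 − 50.625)² / 50.625 = 0.0373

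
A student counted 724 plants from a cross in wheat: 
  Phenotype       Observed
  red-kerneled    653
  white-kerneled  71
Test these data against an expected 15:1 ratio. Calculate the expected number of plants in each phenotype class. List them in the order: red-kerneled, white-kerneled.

The 15:1 ratio has 16 parts, so with N = 724 the expected counts are:
  red-kerneled: 724 × 15/16 = 678.75
  white-kerneled: 724 × 1/16 = 45.25

678.75, 45.25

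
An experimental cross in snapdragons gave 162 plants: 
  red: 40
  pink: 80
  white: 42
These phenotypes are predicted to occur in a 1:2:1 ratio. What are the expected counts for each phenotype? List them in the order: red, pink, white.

40.5, 81, 40.5

Expected counts for N = 162 under a 1:2:1 ratio (total parts = 4):
  red: 162 × 1/4 = 40.5
  pink: 162 × 2/4 = 81
  white: 162 × 1/4 = 40.5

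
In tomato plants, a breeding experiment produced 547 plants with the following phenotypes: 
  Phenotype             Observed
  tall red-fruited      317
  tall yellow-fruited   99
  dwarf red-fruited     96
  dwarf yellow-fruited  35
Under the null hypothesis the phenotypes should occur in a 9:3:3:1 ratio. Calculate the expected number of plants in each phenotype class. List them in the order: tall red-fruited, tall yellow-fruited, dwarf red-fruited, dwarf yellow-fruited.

The 9:3:3:1 ratio has 16 parts, so with N = 547 the expected counts are:
  tall red-fruited: 547 × 9/16 = 307.6875
  tall yellow-fruited: 547 × 3/16 = 102.5625
  dwarf red-fruited: 547 × 3/16 = 102.5625
  dwarf yellow-fruited: 547 × 1/16 = 34.1875

307.6875, 102.5625, 102.5625, 34.1875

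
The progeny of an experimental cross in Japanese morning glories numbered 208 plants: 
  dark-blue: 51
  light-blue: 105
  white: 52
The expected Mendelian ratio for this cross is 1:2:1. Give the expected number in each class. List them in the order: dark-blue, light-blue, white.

52, 104, 52

Expected counts for N = 208 under a 1:2:1 ratio (total parts = 4):
  dark-blue: 208 × 1/4 = 52
  light-blue: 208 × 2/4 = 104
  white: 208 × 1/4 = 52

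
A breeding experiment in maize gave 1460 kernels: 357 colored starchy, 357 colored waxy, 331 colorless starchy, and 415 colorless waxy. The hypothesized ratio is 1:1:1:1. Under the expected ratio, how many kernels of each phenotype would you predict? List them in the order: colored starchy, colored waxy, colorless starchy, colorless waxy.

Total ratio parts = 4. Expected numbers out of 1460:
  colored starchy: 1460 × 1/4 = 365
  colored waxy: 1460 × 1/4 = 365
  colorless starchy: 1460 × 1/4 = 365
  colorless waxy: 1460 × 1/4 = 365

365, 365, 365, 365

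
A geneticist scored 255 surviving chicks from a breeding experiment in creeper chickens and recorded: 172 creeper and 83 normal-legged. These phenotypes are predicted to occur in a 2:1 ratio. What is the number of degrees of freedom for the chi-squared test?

A goodness-of-fit test with 2 phenotype classes has df = 2 − 1 = 1.

1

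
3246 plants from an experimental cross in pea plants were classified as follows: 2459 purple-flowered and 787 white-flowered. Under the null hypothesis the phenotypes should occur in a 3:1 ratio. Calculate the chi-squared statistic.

0.986

Under the 3:1 hypothesis (Σ ratio = 4, N = 3246):
  purple-flowered: 3246 × 3/4 = 2434.5
  white-flowered: 3246 × 1/4 = 811.5
χ² = Σ (O − E)² / E
  purple-flowered: (2459 − 2434.5)² / 2434.5 = 0.2466
  white-flowered: (787 − 811.5)² / 811.5 = 0.7397
χ² = 0.2466 + 0.7397 = 0.9863 ≈ 0.986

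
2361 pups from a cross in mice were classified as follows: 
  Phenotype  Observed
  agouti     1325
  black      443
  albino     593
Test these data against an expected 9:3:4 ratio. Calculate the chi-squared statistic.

0.020

Expected counts for N = 2361 under a 9:3:4 ratio (total parts = 16):
  agouti: 2361 × 9/16 = 1328.0625
  black: 2361 × 3/16 = 442.6875
  albino: 2361 × 4/16 = 590.25
χ² = Σ (O − E)² / E
  agouti: (1325 − 1328.0625)² / 1328.0625 = 0.0071
  black: (443 − 442.6875)² / 442.6875 = 0.0002
  albino: (593 − 590.25)² / 590.25 = 0.0128
χ² = 0.0071 + 0.0002 + 0.0128 = 0.0201 ≈ 0.020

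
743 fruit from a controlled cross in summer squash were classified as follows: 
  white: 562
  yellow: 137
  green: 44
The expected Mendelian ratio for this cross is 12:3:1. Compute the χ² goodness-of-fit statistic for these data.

0.207

The 12:3:1 ratio has 16 parts, so with N = 743 the expected counts are:
  white: 743 × 12/16 = 557.25
  yellow: 743 × 3/16 = 139.3125
  green: 743 × 1/16 = 46.4375
χ² = Σ (O − E)² / E
  white: (562 − 557.25)² / 557.25 = 0.0405
  yellow: (137 − 139.3125)² / 139.3125 = 0.0384
  green: (44 − 46.4375)² / 46.4375 = 0.1279
χ² = 0.0405 + 0.0384 + 0.1279 = 0.2068 ≈ 0.207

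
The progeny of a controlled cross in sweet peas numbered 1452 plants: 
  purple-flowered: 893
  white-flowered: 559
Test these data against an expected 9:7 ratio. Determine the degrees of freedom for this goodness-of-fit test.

1

A goodness-of-fit test with 2 phenotype classes has df = 2 − 1 = 1.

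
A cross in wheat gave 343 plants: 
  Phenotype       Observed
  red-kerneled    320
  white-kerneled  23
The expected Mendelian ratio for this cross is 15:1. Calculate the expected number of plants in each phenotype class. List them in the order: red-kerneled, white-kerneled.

321.5625, 21.4375

The 15:1 ratio has 16 parts, so with N = 343 the expected counts are:
  red-kerneled: 343 × 15/16 = 321.5625
  white-kerneled: 343 × 1/16 = 21.4375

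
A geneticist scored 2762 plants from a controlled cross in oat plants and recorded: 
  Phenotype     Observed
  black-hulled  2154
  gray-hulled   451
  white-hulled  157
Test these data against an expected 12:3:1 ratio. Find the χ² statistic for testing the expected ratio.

Under the 12:3:1 hypothesis (Σ ratio = 16, N = 2762):
  black-hulled: 2762 × 12/16 = 2071.5
  gray-hulled: 2762 × 3/16 = 517.875
  white-hulled: 2762 × 1/16 = 172.625
χ² = Σ (O − E)² / E
  black-hulled: (2154 − 2071.5)² / 2071.5 = 3.2857
  gray-hulled: (451 − 517.875)² / 517.875 = 8.6358
  white-hulled: (157 − 172.625)² / 172.625 = 1.4143
χ² = 3.2857 + 8.6358 + 1.4143 = 13.3358 ≈ 13.336

13.336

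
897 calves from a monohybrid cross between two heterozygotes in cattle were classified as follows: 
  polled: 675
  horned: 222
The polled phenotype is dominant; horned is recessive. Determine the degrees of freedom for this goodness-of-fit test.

1

For a monohybrid cross between heterozygotes with complete dominance, the expected phenotypic ratio is 3:1.
A goodness-of-fit test with 2 phenotype classes has df = 2 − 1 = 1.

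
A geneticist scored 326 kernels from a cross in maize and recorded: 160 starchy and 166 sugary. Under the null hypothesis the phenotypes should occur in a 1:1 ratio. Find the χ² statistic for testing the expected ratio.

0.110

Expected counts for N = 326 under a 1:1 ratio (total parts = 2):
  starchy: 326 × 1/2 = 163
  sugary: 326 × 1/2 = 163
χ² = Σ (O − E)² / E
  starchy: (160 − 163)² / 163 = 0.0552
  sugary: (166 − 163)² / 163 = 0.0552
χ² = 0.0552 + 0.0552 = 0.1104 ≈ 0.110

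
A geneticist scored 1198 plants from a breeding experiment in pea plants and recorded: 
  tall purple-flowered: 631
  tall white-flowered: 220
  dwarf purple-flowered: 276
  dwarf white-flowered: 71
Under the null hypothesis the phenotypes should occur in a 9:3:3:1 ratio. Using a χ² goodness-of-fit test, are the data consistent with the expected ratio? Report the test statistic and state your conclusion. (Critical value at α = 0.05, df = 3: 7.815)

14.774; not consistent

Under the 9:3:3:1 hypothesis (Σ ratio = 16, N = 1198):
  tall purple-flowered: 1198 × 9/16 = 673.875
  tall white-flowered: 1198 × 3/16 = 224.625
  dwarf purple-flowered: 1198 × 3/16 = 224.625
  dwarf white-flowered: 1198 × 1/16 = 74.875
χ² = Σ (O − E)² / E
  tall purple-flowered: (631 − 673.875)² / 673.875 = 2.7279
  tall white-flowered: (220 − 224.625)² / 224.625 = 0.0952
  dwarf purple-flowered: (276 − 224.625)² / 224.625 = 11.7502
  dwarf white-flowered: (71 − 74.875)² / 74.875 = 0.2005
χ² = 2.7279 + 0.0952 + 11.7502 + 0.2005 = 14.7738 ≈ 14.774
Degrees of freedom = 4 − 1 = 3; critical value at α = 0.05 is 7.815.
Since 14.774 > 7.815, we reject the null hypothesis — the data do not fit the 9:3:3:1 ratio.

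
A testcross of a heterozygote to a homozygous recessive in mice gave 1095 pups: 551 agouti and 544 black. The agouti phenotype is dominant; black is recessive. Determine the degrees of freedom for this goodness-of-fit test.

1

A testcross of a heterozygote (Aa × aa) gives a 1:1 phenotypic ratio.
A goodness-of-fit test with 2 phenotype classes has df = 2 − 1 = 1.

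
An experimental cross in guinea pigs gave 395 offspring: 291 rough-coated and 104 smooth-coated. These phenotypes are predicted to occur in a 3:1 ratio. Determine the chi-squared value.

0.372

Total ratio parts = 4. Expected numbers out of 395:
  rough-coated: 395 × 3/4 = 296.25
  smooth-coated: 395 × 1/4 = 98.75
χ² = Σ (O − E)² / E
  rough-coated: (291 − 296.25)² / 296.25 = 0.0930
  smooth-coated: (104 − 98.75)² / 98.75 = 0.2791
χ² = 0.0930 + 0.2791 = 0.3721 ≈ 0.372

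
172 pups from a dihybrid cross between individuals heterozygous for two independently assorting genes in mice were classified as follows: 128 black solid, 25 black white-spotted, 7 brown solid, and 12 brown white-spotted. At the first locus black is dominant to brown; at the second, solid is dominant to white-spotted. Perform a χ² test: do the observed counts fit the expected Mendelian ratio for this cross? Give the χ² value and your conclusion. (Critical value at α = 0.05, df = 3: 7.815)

A dihybrid F₂ with independent assortment and complete dominance at both loci gives a 9:3:3:1 phenotypic ratio.
Total ratio parts = 16. Expected numbers out of 172:
  black solid: 172 × 9/16 = 96.75
  black white-spotted: 172 × 3/16 = 32.25
  brown solid: 172 × 3/16 = 32.25
  brown white-spotted: 172 × 1/16 = 10.75
χ² = Σ (O − E)² / E
  black solid: (128 − 96.75)² / 96.75 = 10.0937
  black white-spotted: (25 − 32.25)² / 32.25 = 1.6298
  brown solid: (7 − 32.25)² / 32.25 = 19.7694
  brown white-spotted: (12 − 10.75)² / 10.75 = 0.1453
χ² = 10.0937 + 1.6298 + 19.7694 + 0.1453 = 31.6382 ≈ 31.638
Degrees of freedom = 4 − 1 = 3; critical value at α = 0.05 is 7.815.
Since 31.638 > 7.815, we reject the null hypothesis — the data do not fit the 9:3:3:1 ratio.

31.638; not consistent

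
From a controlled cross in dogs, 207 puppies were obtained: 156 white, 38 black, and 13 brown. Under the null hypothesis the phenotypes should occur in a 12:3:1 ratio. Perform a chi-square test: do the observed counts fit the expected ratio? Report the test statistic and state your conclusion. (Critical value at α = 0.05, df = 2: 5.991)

Expected counts for N = 207 under a 12:3:1 ratio (total parts = 16):
  white: 207 × 12/16 = 155.25
  black: 207 × 3/16 = 38.8125
  brown: 207 × 1/16 = 12.9375
χ² = Σ (O − E)² / E
  white: (156 − 155.25)² / 155.25 = 0.0036
  black: (38 − 38.8125)² / 38.8125 = 0.0170
  brown: (13 − 12.9375)² / 12.9375 = 0.0003
χ² = 0.0036 + 0.0170 + 0.0003 = 0.0209 ≈ 0.021
Degrees of freedom = 3 − 1 = 2; critical value at α = 0.05 is 5.991.
Since 0.021 < 5.991, we fail to reject the null hypothesis — the data are consistent with the 12:3:1 ratio.

0.021; consistent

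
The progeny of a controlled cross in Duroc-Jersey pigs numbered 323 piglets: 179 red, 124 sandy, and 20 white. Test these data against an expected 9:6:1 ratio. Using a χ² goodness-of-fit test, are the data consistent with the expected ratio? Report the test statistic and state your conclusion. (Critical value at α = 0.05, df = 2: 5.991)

0.110; consistent

The 9:6:1 ratio has 16 parts, so with N = 323 the expected counts are:
  red: 323 × 9/16 = 181.6875
  sandy: 323 × 6/16 = 121.125
  white: 323 × 1/16 = 20.1875
χ² = Σ (O − E)² / E
  red: (179 − 181.6875)² / 181.6875 = 0.0398
  sandy: (124 − 121.125)² / 121.125 = 0.0682
  white: (20 − 20.1875)² / 20.1875 = 0.0017
χ² = 0.0398 + 0.0682 + 0.0017 = 0.1097 ≈ 0.110
Degrees of freedom = 3 − 1 = 2; critical value at α = 0.05 is 5.991.
Since 0.110 < 5.991, we fail to reject the null hypothesis — the data are consistent with the 9:6:1 ratio.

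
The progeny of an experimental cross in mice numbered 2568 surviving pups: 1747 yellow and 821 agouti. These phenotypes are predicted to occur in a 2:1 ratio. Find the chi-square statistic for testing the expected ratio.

2.147

Expected counts for N = 2568 under a 2:1 ratio (total parts = 3):
  yellow: 2568 × 2/3 = 1712
  agouti: 2568 × 1/3 = 856
χ² = Σ (O − E)² / E
  yellow: (1747 − 1712)² / 1712 = 0.7155
  agouti: (821 − 856)² / 856 = 1.4311
χ² = 0.7155 + 1.4311 = 2.1466 ≈ 2.147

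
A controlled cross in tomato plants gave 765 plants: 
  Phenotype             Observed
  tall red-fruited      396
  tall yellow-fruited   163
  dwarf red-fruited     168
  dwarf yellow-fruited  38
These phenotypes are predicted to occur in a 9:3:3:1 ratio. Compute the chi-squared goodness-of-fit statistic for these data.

Expected counts for N = 765 under a 9:3:3:1 ratio (total parts = 16):
  tall red-fruited: 765 × 9/16 = 430.3125
  tall yellow-fruited: 765 × 3/16 = 143.4375
  dwarf red-fruited: 765 × 3/16 = 143.4375
  dwarf yellow-fruited: 765 × 1/16 = 47.8125
χ² = Σ (O − E)² / E
  tall red-fruited: (396 − 430.3125)² / 430.3125 = 2.7360
  tall yellow-fruited: (163 − 143.4375)² / 143.4375 = 2.6680
  dwarf red-fruited: (168 − 143.4375)² / 143.4375 = 4.2061
  dwarf yellow-fruited: (38 − 47.8125)² / 47.8125 = 2.0138
χ² = 2.7360 + 2.6680 + 4.2061 + 2.0138 = 11.6239 ≈ 11.624

11.624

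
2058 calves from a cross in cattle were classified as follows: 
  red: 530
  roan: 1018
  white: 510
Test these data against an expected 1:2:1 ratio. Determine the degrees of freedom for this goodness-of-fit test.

2

A goodness-of-fit test with 3 phenotype classes has df = 3 − 1 = 2.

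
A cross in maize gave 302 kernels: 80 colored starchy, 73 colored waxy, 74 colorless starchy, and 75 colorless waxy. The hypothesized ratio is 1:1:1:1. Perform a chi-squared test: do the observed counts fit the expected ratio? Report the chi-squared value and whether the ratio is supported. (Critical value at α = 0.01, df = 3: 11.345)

0.384; consistent

Expected counts for N = 302 under a 1:1:1:1 ratio (total parts = 4):
  colored starchy: 302 × 1/4 = 75.5
  colored waxy: 302 × 1/4 = 75.5
  colorless starchy: 302 × 1/4 = 75.5
  colorless waxy: 302 × 1/4 = 75.5
χ² = Σ (O − E)² / E
  colored starchy: (80 − 75.5)² / 75.5 = 0.2682
  colored waxy: (73 − 75.5)² / 75.5 = 0.0828
  colorless starchy: (74 − 75.5)² / 75.5 = 0.0298
  colorless waxy: (75 − 75.5)² / 75.5 = 0.0033
χ² = 0.2682 + 0.0828 + 0.0298 + 0.0033 = 0.3841 ≈ 0.384
Degrees of freedom = 4 − 1 = 3; critical value at α = 0.01 is 11.345.
Since 0.384 < 11.345, we fail to reject the null hypothesis — the data are consistent with the 1:1:1:1 ratio.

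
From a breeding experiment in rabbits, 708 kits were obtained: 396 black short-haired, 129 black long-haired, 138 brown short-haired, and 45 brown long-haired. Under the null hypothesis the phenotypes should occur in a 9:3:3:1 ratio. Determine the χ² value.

Under the 9:3:3:1 hypothesis (Σ ratio = 16, N = 708):
  black short-haired: 708 × 9/16 = 398.25
  black long-haired: 708 × 3/16 = 132.75
  brown short-haired: 708 × 3/16 = 132.75
  brown long-haired: 708 × 1/16 = 44.25
χ² = Σ (O − E)² / E
  black short-haired: (396 − 398.25)² / 398.25 = 0.0127
  black long-haired: (129 − 132.75)² / 132.75 = 0.1059
  brown short-haired: (138 − 132.75)² / 132.75 = 0.2076
  brown long-haired: (45 − 44.25)² / 44.25 = 0.0127
χ² = 0.0127 + 0.1059 + 0.2076 + 0.0127 = 0.3389 ≈ 0.339

0.339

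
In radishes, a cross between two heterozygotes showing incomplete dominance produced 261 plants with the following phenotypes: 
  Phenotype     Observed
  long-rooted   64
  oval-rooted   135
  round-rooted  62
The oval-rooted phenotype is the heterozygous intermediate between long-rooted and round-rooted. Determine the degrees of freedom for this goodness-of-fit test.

2

With incomplete dominance, a heterozygote × heterozygote cross gives a 1:2:1 phenotypic ratio.
A goodness-of-fit test with 3 phenotype classes has df = 3 − 1 = 2.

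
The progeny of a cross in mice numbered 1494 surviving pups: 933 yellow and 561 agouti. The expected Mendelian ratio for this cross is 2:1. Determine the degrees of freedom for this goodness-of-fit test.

A goodness-of-fit test with 2 phenotype classes has df = 2 − 1 = 1.

1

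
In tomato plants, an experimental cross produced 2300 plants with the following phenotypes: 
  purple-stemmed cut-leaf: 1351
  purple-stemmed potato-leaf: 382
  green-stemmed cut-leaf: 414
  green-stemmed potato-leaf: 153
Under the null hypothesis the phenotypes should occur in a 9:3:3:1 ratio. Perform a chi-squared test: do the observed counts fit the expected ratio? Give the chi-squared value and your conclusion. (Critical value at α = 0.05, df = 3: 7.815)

9.443; not consistent

The 9:3:3:1 ratio has 16 parts, so with N = 2300 the expected counts are:
  purple-stemmed cut-leaf: 2300 × 9/16 = 1293.75
  purple-stemmed potato-leaf: 2300 × 3/16 = 431.25
  green-stemmed cut-leaf: 2300 × 3/16 = 431.25
  green-stemmed potato-leaf: 2300 × 1/16 = 143.75
χ² = Σ (O − E)² / E
  purple-stemmed cut-leaf: (1351 − 1293.75)² / 1293.75 = 2.5334
  purple-stemmed potato-leaf: (382 − 431.25)² / 431.25 = 5.6245
  green-stemmed cut-leaf: (414 − 431.25)² / 431.25 = 0.6900
  green-stemmed potato-leaf: (153 − 143.75)² / 143.75 = 0.5952
χ² = 2.5334 + 5.6245 + 0.6900 + 0.5952 = 9.4431 ≈ 9.443
Degrees of freedom = 4 − 1 = 3; critical value at α = 0.05 is 7.815.
Since 9.443 > 7.815, we reject the null hypothesis — the data do not fit the 9:3:3:1 ratio.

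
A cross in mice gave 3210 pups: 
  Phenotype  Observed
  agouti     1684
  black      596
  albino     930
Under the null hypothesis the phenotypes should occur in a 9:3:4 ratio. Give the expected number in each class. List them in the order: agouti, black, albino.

Total ratio parts = 16. Expected numbers out of 3210:
  agouti: 3210 × 9/16 = 1805.625
  black: 3210 × 3/16 = 601.875
  albino: 3210 × 4/16 = 802.5

1805.625, 601.875, 802.5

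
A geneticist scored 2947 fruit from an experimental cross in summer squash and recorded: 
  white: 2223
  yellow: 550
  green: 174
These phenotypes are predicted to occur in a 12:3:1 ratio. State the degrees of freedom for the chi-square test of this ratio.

2

A goodness-of-fit test with 3 phenotype classes has df = 3 − 1 = 2.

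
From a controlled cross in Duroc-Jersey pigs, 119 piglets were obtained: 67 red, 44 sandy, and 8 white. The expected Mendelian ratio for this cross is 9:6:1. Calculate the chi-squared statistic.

0.051

The 9:6:1 ratio has 16 parts, so with N = 119 the expected counts are:
  red: 119 × 9/16 = 66.9375
  sandy: 119 × 6/16 = 44.625
  white: 119 × 1/16 = 7.4375
χ² = Σ (O − E)² / E
  red: (67 − 66.9375)² / 66.9375 = 0.0001
  sandy: (44 − 44.625)² / 44.625 = 0.0088
  white: (8 − 7.4375)² / 7.4375 = 0.0425
χ² = 0.0001 + 0.0088 + 0.0425 = 0.0514 ≈ 0.051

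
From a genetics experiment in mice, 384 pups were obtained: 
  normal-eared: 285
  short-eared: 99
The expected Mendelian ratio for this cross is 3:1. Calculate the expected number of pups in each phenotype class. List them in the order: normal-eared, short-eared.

288, 96

Total ratio parts = 4. Expected numbers out of 384:
  normal-eared: 384 × 3/4 = 288
  short-eared: 384 × 1/4 = 96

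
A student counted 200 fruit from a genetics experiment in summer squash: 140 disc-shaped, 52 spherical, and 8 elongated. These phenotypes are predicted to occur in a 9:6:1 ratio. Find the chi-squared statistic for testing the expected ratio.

Under the 9:6:1 hypothesis (Σ ratio = 16, N = 200):
  disc-shaped: 200 × 9/16 = 112.5
  spherical: 200 × 6/16 = 75
  elongated: 200 × 1/16 = 12.5
χ² = Σ (O − E)² / E
  disc-shaped: (140 − 112.5)² / 112.5 = 6.7222
  spherical: (52 − 75)² / 75 = 7.0533
  elongated: (8 − 12.5)² / 12.5 = 1.6200
χ² = 6.7222 + 7.0533 + 1.6200 = 15.3955 ≈ 15.396

15.396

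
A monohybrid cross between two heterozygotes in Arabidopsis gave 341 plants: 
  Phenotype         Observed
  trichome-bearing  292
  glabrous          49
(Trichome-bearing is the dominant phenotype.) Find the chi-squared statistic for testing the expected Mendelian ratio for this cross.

20.552

For a monohybrid cross between heterozygotes with complete dominance, the expected phenotypic ratio is 3:1.
Total ratio parts = 4. Expected numbers out of 341:
  trichome-bearing: 341 × 3/4 = 255.75
  glabrous: 341 × 1/4 = 85.25
χ² = Σ (O − E)² / E
  trichome-bearing: (292 − 255.75)² / 255.75 = 5.1381
  glabrous: (49 − 85.25)² / 85.25 = 15.4142
χ² = 5.1381 + 15.4142 = 20.5523 ≈ 20.552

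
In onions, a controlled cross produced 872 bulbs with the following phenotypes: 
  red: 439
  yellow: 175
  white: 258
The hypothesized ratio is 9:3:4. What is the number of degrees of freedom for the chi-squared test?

2

A goodness-of-fit test with 3 phenotype classes has df = 3 − 1 = 2.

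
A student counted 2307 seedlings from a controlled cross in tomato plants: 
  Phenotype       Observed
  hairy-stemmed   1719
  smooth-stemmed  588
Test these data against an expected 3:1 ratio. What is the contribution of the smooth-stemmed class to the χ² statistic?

0.219

Expected counts for N = 2307 under a 3:1 ratio (total parts = 4):
  hairy-stemmed: 2307 × 3/4 = 1730.25
  smooth-stemmed: 2307 × 1/4 = 576.75
Contribution of smooth-stemmed: (588 − 576.75)² / 576.75 = 0.2194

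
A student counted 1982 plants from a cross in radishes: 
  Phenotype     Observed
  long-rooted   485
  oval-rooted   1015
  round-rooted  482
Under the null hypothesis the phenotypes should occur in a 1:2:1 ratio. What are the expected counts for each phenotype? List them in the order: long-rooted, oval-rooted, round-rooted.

495.5, 991, 495.5

Under the 1:2:1 hypothesis (Σ ratio = 4, N = 1982):
  long-rooted: 1982 × 1/4 = 495.5
  oval-rooted: 1982 × 2/4 = 991
  round-rooted: 1982 × 1/4 = 495.5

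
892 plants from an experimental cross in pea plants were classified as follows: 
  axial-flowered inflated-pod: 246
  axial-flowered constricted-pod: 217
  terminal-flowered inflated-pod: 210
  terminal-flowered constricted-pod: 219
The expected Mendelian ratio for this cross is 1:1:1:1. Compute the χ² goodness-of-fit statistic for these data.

3.363

Expected counts for N = 892 under a 1:1:1:1 ratio (total parts = 4):
  axial-flowered inflated-pod: 892 × 1/4 = 223
  axial-flowered constricted-pod: 892 × 1/4 = 223
  terminal-flowered inflated-pod: 892 × 1/4 = 223
  terminal-flowered constricted-pod: 892 × 1/4 = 223
χ² = Σ (O − E)² / E
  axial-flowered inflated-pod: (246 − 223)² / 223 = 2.3722
  axial-flowered constricted-pod: (217 − 223)² / 223 = 0.1614
  terminal-flowered inflated-pod: (210 − 223)² / 223 = 0.7578
  terminal-flowered constricted-pod: (219 − 223)² / 223 = 0.0717
χ² = 2.3722 + 0.1614 + 0.7578 + 0.0717 = 3.3631 ≈ 3.363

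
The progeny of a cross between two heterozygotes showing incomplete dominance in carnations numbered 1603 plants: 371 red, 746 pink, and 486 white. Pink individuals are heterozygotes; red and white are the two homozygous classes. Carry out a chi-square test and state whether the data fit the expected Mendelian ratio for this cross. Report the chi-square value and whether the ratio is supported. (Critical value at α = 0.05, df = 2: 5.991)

With incomplete dominance, a heterozygote × heterozygote cross gives a 1:2:1 phenotypic ratio.
Expected counts for N = 1603 under a 1:2:1 ratio (total parts = 4):
  red: 1603 × 1/4 = 400.75
  pink: 1603 × 2/4 = 801.5
  white: 1603 × 1/4 = 400.75
χ² = Σ (O − E)² / E
  red: (371 − 400.75)² / 400.75 = 2.2085
  pink: (746 − 801.5)² / 801.5 = 3.8431
  white: (486 − 400.75)² / 400.75 = 18.1349
χ² = 2.2085 + 3.8431 + 18.1349 = 24.1865 ≈ 24.187
Degrees of freedom = 3 − 1 = 2; critical value at α = 0.05 is 5.991.
Since 24.187 > 5.991, we reject the null hypothesis — the data do not fit the 1:2:1 ratio.

24.187; not consistent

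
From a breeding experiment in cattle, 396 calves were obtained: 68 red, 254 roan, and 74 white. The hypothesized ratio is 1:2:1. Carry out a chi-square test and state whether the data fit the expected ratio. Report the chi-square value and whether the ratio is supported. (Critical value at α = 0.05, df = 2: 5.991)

31.859; not consistent

Under the 1:2:1 hypothesis (Σ ratio = 4, N = 396):
  red: 396 × 1/4 = 99
  roan: 396 × 2/4 = 198
  white: 396 × 1/4 = 99
χ² = Σ (O − E)² / E
  red: (68 − 99)² / 99 = 9.7071
  roan: (254 − 198)² / 198 = 15.8384
  white: (74 − 99)² / 99 = 6.3131
χ² = 9.7071 + 15.8384 + 6.3131 = 31.8586 ≈ 31.859
Degrees of freedom = 3 − 1 = 2; critical value at α = 0.05 is 5.991.
Since 31.859 > 5.991, we reject the null hypothesis — the data do not fit the 1:2:1 ratio.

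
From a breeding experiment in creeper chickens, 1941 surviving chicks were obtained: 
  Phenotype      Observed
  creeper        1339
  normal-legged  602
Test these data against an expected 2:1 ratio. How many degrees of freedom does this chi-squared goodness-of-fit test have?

A goodness-of-fit test with 2 phenotype classes has df = 2 − 1 = 1.

1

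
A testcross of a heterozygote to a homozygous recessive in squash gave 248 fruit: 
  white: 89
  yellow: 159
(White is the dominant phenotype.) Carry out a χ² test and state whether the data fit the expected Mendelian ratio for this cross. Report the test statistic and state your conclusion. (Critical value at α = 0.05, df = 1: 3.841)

A testcross of a heterozygote (Aa × aa) gives a 1:1 phenotypic ratio.
Expected counts for N = 248 under a 1:1 ratio (total parts = 2):
  white: 248 × 1/2 = 124
  yellow: 248 × 1/2 = 124
χ² = Σ (O − E)² / E
  white: (89 − 124)² / 124 = 9.8790
  yellow: (159 − 124)² / 124 = 9.8790
χ² = 9.8790 + 9.8790 = 19.758
Degrees of freedom = 2 − 1 = 1; critical value at α = 0.05 is 3.841.
Since 19.758 > 3.841, we reject the null hypothesis — the data do not fit the 1:1 ratio.

19.758; not consistent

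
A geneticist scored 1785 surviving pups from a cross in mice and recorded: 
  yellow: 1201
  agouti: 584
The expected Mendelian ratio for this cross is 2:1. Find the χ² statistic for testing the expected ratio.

0.305

The 2:1 ratio has 3 parts, so with N = 1785 the expected counts are:
  yellow: 1785 × 2/3 = 1190
  agouti: 1785 × 1/3 = 595
χ² = Σ (O − E)² / E
  yellow: (1201 − 1190)² / 1190 = 0.1017
  agouti: (584 − 595)² / 595 = 0.2034
χ² = 0.1017 + 0.2034 = 0.3051 ≈ 0.305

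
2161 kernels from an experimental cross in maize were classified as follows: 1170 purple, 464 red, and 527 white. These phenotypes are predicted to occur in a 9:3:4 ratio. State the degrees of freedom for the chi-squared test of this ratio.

A goodness-of-fit test with 3 phenotype classes has df = 3 − 1 = 2.

2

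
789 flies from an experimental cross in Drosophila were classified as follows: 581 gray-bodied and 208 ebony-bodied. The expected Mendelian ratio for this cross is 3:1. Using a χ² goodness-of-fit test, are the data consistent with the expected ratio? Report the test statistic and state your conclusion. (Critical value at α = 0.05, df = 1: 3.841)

The 3:1 ratio has 4 parts, so with N = 789 the expected counts are:
  gray-bodied: 789 × 3/4 = 591.75
  ebony-bodied: 789 × 1/4 = 197.25
χ² = Σ (O − E)² / E
  gray-bodied: (581 − 591.75)² / 591.75 = 0.1953
  ebony-bodied: (208 − 197.25)² / 197.25 = 0.5859
χ² = 0.1953 + 0.5859 = 0.7812 ≈ 0.781
Degrees of freedom = 2 − 1 = 1; critical value at α = 0.05 is 3.841.
Since 0.781 < 3.841, we fail to reject the null hypothesis — the data are consistent with the 3:1 ratio.

0.781; consistent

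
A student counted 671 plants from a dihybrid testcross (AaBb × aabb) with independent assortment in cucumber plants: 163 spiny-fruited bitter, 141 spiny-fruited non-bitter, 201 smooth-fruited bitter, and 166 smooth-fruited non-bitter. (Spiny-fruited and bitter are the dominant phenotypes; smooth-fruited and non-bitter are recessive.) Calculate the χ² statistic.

A dihybrid testcross with independent assortment gives a 1:1:1:1 ratio.
Under the 1:1:1:1 hypothesis (Σ ratio = 4, N = 671):
  spiny-fruited bitter: 671 × 1/4 = 167.75
  spiny-fruited non-bitter: 671 × 1/4 = 167.75
  smooth-fruited bitter: 671 × 1/4 = 167.75
  smooth-fruited non-bitter: 671 × 1/4 = 167.75
χ² = Σ (O − E)² / E
  spiny-fruited bitter: (163 − 167.75)² / 167.75 = 0.1345
  spiny-fruited non-bitter: (141 − 167.75)² / 167.75 = 4.2656
  smooth-fruited bitter: (201 − 167.75)² / 167.75 = 6.5905
  smooth-fruited non-bitter: (166 − 167.75)² / 167.75 = 0.0183
χ² = 0.1345 + 4.2656 + 6.5905 + 0.0183 = 11.0089 ≈ 11.009

11.009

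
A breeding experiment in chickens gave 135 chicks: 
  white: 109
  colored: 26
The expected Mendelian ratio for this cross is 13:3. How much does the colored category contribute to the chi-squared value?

0.019

Total ratio parts = 16. Expected numbers out of 135:
  white: 135 × 13/16 = 109.6875
  colored: 135 × 3/16 = 25.3125
Contribution of colored: (26 − 25.3125)² / 25.3125 = 0.0187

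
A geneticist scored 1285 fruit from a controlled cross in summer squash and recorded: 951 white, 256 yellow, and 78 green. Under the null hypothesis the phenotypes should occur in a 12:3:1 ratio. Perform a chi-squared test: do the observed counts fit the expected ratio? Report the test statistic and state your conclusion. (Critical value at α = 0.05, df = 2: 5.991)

Expected counts for N = 1285 under a 12:3:1 ratio (total parts = 16):
  white: 1285 × 12/16 = 963.75
  yellow: 1285 × 3/16 = 240.9375
  green: 1285 × 1/16 = 80.3125
χ² = Σ (O − E)² / E
  white: (951 − 963.75)² / 963.75 = 0.1687
  yellow: (256 − 240.9375)² / 240.9375 = 0.9417
  green: (78 − 80.3125)² / 80.3125 = 0.0666
χ² = 0.1687 + 0.9417 + 0.0666 = 1.177
Degrees of freedom = 3 − 1 = 2; critical value at α = 0.05 is 5.991.
Since 1.177 < 5.991, we fail to reject the null hypothesis — the data are consistent with the 12:3:1 ratio.

1.177; consistent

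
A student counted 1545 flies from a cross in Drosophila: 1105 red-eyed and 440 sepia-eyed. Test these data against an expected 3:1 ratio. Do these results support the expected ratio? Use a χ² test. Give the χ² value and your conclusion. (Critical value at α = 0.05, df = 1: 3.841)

9.973; not consistent

Under the 3:1 hypothesis (Σ ratio = 4, N = 1545):
  red-eyed: 1545 × 3/4 = 1158.75
  sepia-eyed: 1545 × 1/4 = 386.25
χ² = Σ (O − E)² / E
  red-eyed: (1105 − 1158.75)² / 1158.75 = 2.4933
  sepia-eyed: (440 − 386.25)² / 386.25 = 7.4798
χ² = 2.4933 + 7.4798 = 9.9731 ≈ 9.973
Degrees of freedom = 2 − 1 = 1; critical value at α = 0.05 is 3.841.
Since 9.973 > 3.841, we reject the null hypothesis — the data do not fit the 3:1 ratio.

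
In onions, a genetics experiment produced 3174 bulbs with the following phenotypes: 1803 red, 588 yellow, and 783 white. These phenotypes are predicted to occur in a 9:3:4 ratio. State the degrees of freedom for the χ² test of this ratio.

A goodness-of-fit test with 3 phenotype classes has df = 3 − 1 = 2.

2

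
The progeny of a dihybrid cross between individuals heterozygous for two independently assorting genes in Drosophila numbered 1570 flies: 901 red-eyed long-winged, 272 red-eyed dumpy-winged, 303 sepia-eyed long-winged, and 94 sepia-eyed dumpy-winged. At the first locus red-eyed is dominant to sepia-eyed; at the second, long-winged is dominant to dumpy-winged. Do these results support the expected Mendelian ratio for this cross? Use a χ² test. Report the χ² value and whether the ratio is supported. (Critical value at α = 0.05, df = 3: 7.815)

2.489; consistent

A dihybrid F₂ with independent assortment and complete dominance at both loci gives a 9:3:3:1 phenotypic ratio.
The 9:3:3:1 ratio has 16 parts, so with N = 1570 the expected counts are:
  red-eyed long-winged: 1570 × 9/16 = 883.125
  red-eyed dumpy-winged: 1570 × 3/16 = 294.375
  sepia-eyed long-winged: 1570 × 3/16 = 294.375
  sepia-eyed dumpy-winged: 1570 × 1/16 = 98.125
χ² = Σ (O − E)² / E
  red-eyed long-winged: (901 − 883.125)² / 883.125 = 0.3618
  red-eyed dumpy-winged: (272 − 294.375)² / 294.375 = 1.7007
  sepia-eyed long-winged: (303 − 294.375)² / 294.375 = 0.2527
  sepia-eyed dumpy-winged: (94 − 98.125)² / 98.125 = 0.1734
χ² = 0.3618 + 1.7007 + 0.2527 + 0.1734 = 2.4886 ≈ 2.489
Degrees of freedom = 4 − 1 = 3; critical value at α = 0.05 is 7.815.
Since 2.489 < 7.815, we fail to reject the null hypothesis — the data are consistent with the 9:3:3:1 ratio.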